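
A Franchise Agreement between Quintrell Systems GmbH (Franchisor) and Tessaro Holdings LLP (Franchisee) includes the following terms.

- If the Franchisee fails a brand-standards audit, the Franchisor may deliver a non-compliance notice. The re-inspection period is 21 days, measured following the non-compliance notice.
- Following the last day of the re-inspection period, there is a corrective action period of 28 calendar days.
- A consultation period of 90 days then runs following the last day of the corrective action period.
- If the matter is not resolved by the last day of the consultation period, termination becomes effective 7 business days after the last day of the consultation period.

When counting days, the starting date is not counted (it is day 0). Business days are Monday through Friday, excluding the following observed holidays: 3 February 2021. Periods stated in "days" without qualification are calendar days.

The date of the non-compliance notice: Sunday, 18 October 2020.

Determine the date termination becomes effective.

16 March 2021

The last day of the re-inspection period: 18 October 2020 + 21 days = 8 November 2020.
The last day of the corrective action period: 8 November 2020 + 28 days = 6 December 2020.
The last day of the consultation period: 90 calendar days after 6 December 2020 is 6 March 2021.
The date termination becomes effective: counting 7 business days from Saturday, 6 March 2021 (Mar 8, Mar 9, Mar 10, Mar 11, Mar 12, Mar 15, Mar 16, skipping weekends) reaches Tuesday, 16 March 2021.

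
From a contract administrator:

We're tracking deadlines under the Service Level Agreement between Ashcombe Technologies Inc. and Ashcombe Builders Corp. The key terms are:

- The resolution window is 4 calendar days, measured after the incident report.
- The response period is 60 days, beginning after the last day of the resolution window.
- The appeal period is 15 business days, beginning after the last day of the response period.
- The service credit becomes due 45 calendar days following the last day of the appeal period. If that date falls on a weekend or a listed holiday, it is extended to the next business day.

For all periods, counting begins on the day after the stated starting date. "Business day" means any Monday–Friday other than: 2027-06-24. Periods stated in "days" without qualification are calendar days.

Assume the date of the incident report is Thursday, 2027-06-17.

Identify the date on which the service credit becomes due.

Adding 4 calendar days to 2027-06-17 gives 2027-06-21, which is the last day of the resolution window.
The last day of the response period: 2027-06-21 + 60 days = 2027-08-20.
The last day of the appeal period: counting 15 business days from Friday, 2027-08-20 (Aug 23, Aug 24, Aug 25, Aug 26, …, Sep 8, Sep 9, Sep 10, skipping weekends) reaches Friday, 2027-09-10.
Adding 45 calendar days to 2027-09-10 gives 2027-10-25, which is the date on which the service credit becomes due. 2027-10-25 is a Monday and is not a listed holiday, so no roll-forward applies.

2027-10-25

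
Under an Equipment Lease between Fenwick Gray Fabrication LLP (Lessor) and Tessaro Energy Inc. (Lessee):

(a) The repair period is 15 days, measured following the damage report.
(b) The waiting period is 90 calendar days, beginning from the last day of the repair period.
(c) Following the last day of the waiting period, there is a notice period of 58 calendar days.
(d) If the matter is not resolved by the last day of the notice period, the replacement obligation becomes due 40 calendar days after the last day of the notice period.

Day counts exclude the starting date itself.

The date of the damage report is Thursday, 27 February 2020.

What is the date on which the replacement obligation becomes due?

17 September 2020

The last day of the repair period: 27 February 2020 + 15 days = 13 March 2020.
The last day of the waiting period: 13 March 2020 + 90 days = 11 June 2020.
The last day of the notice period: 58 calendar days after 11 June 2020 is 8 August 2020.
The date on which the replacement obligation becomes due: 8 August 2020 + 40 days = 17 September 2020.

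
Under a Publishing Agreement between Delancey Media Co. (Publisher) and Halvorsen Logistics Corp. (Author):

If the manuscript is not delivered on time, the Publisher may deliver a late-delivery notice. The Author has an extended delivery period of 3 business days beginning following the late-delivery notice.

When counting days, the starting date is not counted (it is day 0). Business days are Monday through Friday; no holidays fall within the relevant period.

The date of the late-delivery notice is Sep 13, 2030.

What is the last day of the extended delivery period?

Sep 18, 2030

From Friday, Sep 13, 2030, 3 business days (Sep 16, Sep 17, Sep 18, skipping weekends) brings us to Wednesday, Sep 18, 2030, which is the last day of the extended delivery period.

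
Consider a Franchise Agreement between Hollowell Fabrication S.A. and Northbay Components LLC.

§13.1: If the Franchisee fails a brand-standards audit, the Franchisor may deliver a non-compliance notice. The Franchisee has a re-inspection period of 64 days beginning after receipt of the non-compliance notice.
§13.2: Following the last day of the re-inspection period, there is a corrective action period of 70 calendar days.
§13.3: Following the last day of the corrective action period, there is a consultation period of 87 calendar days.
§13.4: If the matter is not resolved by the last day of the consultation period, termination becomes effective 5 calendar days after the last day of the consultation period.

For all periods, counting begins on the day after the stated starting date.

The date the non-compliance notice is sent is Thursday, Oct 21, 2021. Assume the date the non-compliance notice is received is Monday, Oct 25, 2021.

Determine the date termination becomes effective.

Jun 8, 2022

The last day of the re-inspection period: Oct 25, 2021 + 64 days = Dec 28, 2021.
The last day of the corrective action period: Dec 28, 2021 + 70 days = Mar 8, 2022.
The last day of the consultation period: 87 calendar days after Mar 8, 2022 is Jun 3, 2022.
The date termination becomes effective: 5 calendar days after Jun 3, 2022 is Jun 8, 2022.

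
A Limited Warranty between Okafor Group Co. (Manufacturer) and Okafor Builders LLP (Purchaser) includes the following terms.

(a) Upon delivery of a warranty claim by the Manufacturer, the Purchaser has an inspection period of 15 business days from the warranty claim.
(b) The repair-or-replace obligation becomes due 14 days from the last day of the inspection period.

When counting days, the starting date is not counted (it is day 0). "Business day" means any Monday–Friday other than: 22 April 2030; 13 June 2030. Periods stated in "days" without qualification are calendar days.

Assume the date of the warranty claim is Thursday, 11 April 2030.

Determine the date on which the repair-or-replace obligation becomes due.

The last day of the inspection period: 15 business days after Thursday, 11 April 2030, skipping weekends and the listed holiday on Apr 22 — Apr 12, Apr 15, Apr 16, Apr 17, …, May 1, May 2, May 3 — lands on Friday, 3 May 2030.
Adding 14 calendar days to 3 May 2030 gives 17 May 2030, which is the date on which the repair-or-replace obligation becomes due.

17 May 2030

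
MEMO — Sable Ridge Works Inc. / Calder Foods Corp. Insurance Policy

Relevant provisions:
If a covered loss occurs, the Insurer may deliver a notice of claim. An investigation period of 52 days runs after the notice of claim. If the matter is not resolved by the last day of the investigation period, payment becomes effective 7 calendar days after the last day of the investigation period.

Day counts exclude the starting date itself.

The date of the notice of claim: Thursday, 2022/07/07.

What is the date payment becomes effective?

The last day of the investigation period: 2022/07/07 + 52 days = 2022/08/28.
Adding 7 calendar days to 2022/08/28 gives 2022/09/04, which is the date payment becomes effective.

2022/09/04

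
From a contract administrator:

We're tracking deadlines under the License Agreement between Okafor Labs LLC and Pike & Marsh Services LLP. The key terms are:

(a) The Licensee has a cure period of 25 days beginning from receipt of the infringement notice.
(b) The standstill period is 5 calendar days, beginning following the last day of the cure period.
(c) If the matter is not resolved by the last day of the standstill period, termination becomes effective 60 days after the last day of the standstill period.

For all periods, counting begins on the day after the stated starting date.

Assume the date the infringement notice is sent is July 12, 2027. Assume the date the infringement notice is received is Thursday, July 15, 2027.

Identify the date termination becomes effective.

October 13, 2027

Adding 25 calendar days to July 15, 2027 gives August 9, 2027, which is the last day of the cure period.
Adding 5 calendar days to August 9, 2027 gives August 14, 2027, which is the last day of the standstill period.
The date termination becomes effective: 60 calendar days after August 14, 2027 is October 13, 2027.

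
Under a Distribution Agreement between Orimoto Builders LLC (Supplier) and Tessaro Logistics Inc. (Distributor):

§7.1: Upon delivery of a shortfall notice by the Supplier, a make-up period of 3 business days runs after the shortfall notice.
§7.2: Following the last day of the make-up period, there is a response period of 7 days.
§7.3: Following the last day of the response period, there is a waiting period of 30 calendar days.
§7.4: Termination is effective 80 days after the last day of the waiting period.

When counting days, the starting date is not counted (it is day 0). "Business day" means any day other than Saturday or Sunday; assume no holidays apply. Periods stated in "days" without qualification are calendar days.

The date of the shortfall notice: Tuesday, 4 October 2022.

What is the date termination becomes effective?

From Tuesday, 4 October 2022, 3 business days (Oct 5, Oct 6, Oct 7, skipping weekends) brings us to Friday, 7 October 2022, which is the last day of the make-up period.
Adding 7 calendar days to 7 October 2022 gives 14 October 2022, which is the last day of the response period.
Adding 30 calendar days to 14 October 2022 gives 13 November 2022, which is the last day of the waiting period.
The date termination becomes effective: 13 November 2022 + 80 days = 1 February 2023.

1 February 2023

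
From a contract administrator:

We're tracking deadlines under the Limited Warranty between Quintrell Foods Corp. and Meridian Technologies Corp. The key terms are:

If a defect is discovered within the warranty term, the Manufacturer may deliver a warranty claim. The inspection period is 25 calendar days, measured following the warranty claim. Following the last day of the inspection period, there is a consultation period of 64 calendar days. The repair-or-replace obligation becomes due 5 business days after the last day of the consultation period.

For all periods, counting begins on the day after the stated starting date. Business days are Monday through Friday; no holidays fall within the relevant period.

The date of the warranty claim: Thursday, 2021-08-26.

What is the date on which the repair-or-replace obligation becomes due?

2021-11-30

The last day of the inspection period: 2021-08-26 + 25 days = 2021-09-20.
Adding 64 calendar days to 2021-09-20 gives 2021-11-23, which is the last day of the consultation period.
The date on which the repair-or-replace obligation becomes due: counting 5 business days from Tuesday, 2021-11-23 (Nov 24, Nov 25, Nov 26, Nov 29, Nov 30, skipping weekends) reaches Tuesday, 2021-11-30.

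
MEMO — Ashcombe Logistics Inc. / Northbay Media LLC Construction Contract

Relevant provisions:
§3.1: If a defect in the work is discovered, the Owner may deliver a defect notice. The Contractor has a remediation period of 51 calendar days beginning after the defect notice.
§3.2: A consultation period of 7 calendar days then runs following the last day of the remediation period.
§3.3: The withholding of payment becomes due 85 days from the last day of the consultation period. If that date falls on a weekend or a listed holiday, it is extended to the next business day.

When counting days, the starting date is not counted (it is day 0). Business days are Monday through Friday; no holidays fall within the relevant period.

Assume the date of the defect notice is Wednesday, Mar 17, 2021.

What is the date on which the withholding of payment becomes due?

The last day of the remediation period: 51 calendar days after Mar 17, 2021 is May 7, 2021.
Adding 7 calendar days to May 7, 2021 gives May 14, 2021, which is the last day of the consultation period.
The date on which the withholding of payment becomes due: 85 calendar days after May 14, 2021 is Aug 7, 2021. That falls on a Saturday, so it rolls to the next business day, Monday, Aug 9, 2021.

Aug 9, 2021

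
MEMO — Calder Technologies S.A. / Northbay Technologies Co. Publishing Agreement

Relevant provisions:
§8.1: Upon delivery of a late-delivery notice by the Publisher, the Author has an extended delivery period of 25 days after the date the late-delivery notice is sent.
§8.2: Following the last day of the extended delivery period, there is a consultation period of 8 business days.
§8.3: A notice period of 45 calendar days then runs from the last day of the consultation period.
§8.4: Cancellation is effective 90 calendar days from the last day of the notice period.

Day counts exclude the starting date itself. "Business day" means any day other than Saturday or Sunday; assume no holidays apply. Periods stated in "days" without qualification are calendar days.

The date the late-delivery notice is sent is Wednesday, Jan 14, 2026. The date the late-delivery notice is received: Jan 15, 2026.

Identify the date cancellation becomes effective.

Jul 3, 2026

The last day of the extended delivery period: 25 calendar days after Jan 14, 2026 is Feb 8, 2026.
From Sunday, Feb 8, 2026, 8 business days (Feb 9, Feb 10, Feb 11, Feb 12, Feb 13, Feb 16, Feb 17, Feb 18, skipping weekends) brings us to Wednesday, Feb 18, 2026, which is the last day of the consultation period.
The last day of the notice period: Feb 18, 2026 + 45 days = Apr 4, 2026.
Adding 90 calendar days to Apr 4, 2026 gives Jul 3, 2026, which is the date cancellation becomes effective.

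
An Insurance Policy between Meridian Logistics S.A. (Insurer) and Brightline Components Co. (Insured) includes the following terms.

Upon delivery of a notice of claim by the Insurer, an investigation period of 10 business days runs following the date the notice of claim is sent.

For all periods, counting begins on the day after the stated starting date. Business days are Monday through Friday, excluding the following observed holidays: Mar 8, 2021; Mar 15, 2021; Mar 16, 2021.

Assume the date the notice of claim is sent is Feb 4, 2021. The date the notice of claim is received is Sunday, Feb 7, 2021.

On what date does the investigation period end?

The last day of the investigation period: 10 business days after Thursday, Feb 4, 2021, skipping weekends — Feb 5, Feb 8, Feb 9, Feb 10, Feb 11, Feb 12, Feb 15, Feb 16, Feb 17, Feb 18 — lands on Thursday, Feb 18, 2021.

Feb 18, 2021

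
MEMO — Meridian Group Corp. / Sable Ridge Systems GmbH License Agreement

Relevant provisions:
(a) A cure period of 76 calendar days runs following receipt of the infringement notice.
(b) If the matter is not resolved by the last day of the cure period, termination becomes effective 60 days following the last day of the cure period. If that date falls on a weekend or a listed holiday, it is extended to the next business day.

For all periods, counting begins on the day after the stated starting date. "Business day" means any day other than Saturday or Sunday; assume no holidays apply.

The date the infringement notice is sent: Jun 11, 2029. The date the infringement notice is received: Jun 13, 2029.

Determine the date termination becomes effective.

Adding 76 calendar days to Jun 13, 2029 gives Aug 28, 2029, which is the last day of the cure period.
The date termination becomes effective: Aug 28, 2029 + 60 days = Oct 27, 2029. That falls on a Saturday, so it rolls to the next business day, Monday, Oct 29, 2029.

Oct 29, 2029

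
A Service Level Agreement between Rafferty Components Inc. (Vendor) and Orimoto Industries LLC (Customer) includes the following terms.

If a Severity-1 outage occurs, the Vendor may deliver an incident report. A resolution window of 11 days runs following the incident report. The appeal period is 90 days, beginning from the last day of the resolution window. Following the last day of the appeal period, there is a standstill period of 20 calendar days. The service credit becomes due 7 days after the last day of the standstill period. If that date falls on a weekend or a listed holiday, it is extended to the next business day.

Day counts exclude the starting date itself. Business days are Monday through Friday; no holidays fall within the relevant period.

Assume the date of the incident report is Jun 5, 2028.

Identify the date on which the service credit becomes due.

Oct 11, 2028

Adding 11 calendar days to Jun 5, 2028 gives Jun 16, 2028, which is the last day of the resolution window.
The last day of the appeal period: 90 calendar days after Jun 16, 2028 is Sep 14, 2028.
Adding 20 calendar days to Sep 14, 2028 gives Oct 4, 2028, which is the last day of the standstill period.
The date on which the service credit becomes due: Oct 4, 2028 + 7 days = Oct 11, 2028. Oct 11, 2028 is a Wednesday, so no roll-forward applies.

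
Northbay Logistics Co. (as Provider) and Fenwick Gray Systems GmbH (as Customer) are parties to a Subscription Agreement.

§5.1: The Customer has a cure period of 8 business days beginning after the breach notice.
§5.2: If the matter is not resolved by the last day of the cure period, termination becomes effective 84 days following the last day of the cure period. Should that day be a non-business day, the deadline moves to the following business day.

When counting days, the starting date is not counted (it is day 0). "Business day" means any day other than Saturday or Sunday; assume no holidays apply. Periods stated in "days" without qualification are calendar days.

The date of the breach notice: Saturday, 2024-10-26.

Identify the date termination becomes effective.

2025-01-29

From Saturday, 2024-10-26, 8 business days (Oct 28, Oct 29, Oct 30, Oct 31, Nov 1, Nov 4, Nov 5, Nov 6, skipping weekends) brings us to Wednesday, 2024-11-06, which is the last day of the cure period.
The date termination becomes effective: 84 calendar days after 2024-11-06 is 2025-01-29. 2025-01-29 is a Wednesday, so no roll-forward applies.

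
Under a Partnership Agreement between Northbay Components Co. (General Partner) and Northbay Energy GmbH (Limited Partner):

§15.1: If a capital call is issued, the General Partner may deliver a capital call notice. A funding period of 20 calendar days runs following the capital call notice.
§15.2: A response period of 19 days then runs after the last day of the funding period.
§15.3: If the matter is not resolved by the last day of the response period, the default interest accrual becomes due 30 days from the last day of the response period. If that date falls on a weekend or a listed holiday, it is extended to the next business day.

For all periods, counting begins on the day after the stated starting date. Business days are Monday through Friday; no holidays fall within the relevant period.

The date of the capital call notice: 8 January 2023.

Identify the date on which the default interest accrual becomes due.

20 March 2023

The last day of the funding period: 8 January 2023 + 20 days = 28 January 2023.
The last day of the response period: 28 January 2023 + 19 days = 16 February 2023.
The date on which the default interest accrual becomes due: 30 calendar days after 16 February 2023 is 18 March 2023. That falls on a Saturday, so it rolls to the next business day, Monday, 20 March 2023.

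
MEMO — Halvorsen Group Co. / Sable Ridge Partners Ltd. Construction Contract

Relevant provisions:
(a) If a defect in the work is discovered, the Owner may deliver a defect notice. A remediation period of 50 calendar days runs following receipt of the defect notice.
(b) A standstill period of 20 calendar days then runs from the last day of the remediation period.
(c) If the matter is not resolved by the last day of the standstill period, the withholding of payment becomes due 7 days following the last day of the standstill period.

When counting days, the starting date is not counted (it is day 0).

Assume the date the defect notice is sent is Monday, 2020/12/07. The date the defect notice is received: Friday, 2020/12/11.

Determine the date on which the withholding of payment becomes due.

2021/02/26

The last day of the remediation period: 2020/12/11 + 50 days = 2021/01/30.
The last day of the standstill period: 2021/01/30 + 20 days = 2021/02/19.
The date on which the withholding of payment becomes due: 7 calendar days after 2021/02/19 is 2021/02/26.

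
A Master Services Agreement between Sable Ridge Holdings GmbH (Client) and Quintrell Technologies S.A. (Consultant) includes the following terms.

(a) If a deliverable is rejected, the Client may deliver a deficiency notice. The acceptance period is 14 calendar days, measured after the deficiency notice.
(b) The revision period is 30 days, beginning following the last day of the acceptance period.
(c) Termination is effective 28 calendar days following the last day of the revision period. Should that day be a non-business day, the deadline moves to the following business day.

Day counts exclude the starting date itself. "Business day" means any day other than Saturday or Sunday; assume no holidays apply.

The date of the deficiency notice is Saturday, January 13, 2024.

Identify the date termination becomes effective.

March 25, 2024

The last day of the acceptance period: January 13, 2024 + 14 days = January 27, 2024.
The last day of the revision period: 30 calendar days after January 27, 2024 is February 26, 2024.
The date termination becomes effective: February 26, 2024 + 28 days = March 25, 2024. March 25, 2024 is a Monday, so no roll-forward applies.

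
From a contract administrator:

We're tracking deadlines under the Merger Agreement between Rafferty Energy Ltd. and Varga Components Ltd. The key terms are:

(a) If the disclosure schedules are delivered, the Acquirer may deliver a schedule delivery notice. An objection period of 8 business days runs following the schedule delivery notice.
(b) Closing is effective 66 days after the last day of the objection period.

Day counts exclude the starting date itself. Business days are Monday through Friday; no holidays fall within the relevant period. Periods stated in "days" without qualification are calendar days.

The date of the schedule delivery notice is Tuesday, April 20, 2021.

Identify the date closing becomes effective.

The last day of the objection period: counting 8 business days from Tuesday, April 20, 2021 (Apr 21, Apr 22, Apr 23, Apr 26, Apr 27, Apr 28, Apr 29, Apr 30, skipping weekends) reaches Friday, April 30, 2021.
The date closing becomes effective: 66 calendar days after April 30, 2021 is July 5, 2021.

July 5, 2021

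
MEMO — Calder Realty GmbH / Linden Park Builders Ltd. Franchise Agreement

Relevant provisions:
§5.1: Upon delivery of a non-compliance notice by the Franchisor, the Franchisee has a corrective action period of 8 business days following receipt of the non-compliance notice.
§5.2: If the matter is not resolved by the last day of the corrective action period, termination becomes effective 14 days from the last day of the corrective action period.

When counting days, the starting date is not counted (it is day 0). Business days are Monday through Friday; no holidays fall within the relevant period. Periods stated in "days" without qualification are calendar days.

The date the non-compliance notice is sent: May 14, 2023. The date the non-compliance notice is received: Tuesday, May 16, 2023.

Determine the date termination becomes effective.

Jun 9, 2023

The last day of the corrective action period: counting 8 business days from Tuesday, May 16, 2023 (May 17, May 18, May 19, May 22, May 23, May 24, May 25, May 26, skipping weekends) reaches Friday, May 26, 2023.
Adding 14 calendar days to May 26, 2023 gives Jun 9, 2023, which is the date termination becomes effective.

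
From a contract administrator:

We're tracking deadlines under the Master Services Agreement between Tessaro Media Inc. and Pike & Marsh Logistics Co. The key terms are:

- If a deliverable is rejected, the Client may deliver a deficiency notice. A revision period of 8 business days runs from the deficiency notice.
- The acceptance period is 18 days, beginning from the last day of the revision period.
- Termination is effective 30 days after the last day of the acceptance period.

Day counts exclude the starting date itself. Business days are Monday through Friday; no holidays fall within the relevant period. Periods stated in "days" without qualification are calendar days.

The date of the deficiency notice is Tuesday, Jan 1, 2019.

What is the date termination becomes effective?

The last day of the revision period: counting 8 business days from Tuesday, Jan 1, 2019 (Jan 2, Jan 3, Jan 4, Jan 7, Jan 8, Jan 9, Jan 10, Jan 11, skipping weekends) reaches Friday, Jan 11, 2019.
Adding 18 calendar days to Jan 11, 2019 gives Jan 29, 2019, which is the last day of the acceptance period.
The date termination becomes effective: Jan 29, 2019 + 30 days = Feb 28, 2019.

Feb 28, 2019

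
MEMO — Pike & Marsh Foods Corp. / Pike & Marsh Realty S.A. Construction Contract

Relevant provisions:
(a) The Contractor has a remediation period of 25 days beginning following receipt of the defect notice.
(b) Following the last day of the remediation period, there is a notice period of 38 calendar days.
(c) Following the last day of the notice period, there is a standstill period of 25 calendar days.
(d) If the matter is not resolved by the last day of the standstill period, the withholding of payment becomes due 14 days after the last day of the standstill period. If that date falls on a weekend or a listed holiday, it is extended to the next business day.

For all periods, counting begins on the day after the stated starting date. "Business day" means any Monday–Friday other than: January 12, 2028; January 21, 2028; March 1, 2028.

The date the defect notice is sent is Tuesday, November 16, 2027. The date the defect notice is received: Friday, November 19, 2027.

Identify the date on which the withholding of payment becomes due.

The last day of the remediation period: 25 calendar days after November 19, 2027 is December 14, 2027.
The last day of the notice period: 38 calendar days after December 14, 2027 is January 21, 2028.
The last day of the standstill period: January 21, 2028 + 25 days = February 15, 2028.
Adding 14 calendar days to February 15, 2028 gives February 29, 2028, which is the date on which the withholding of payment becomes due. February 29, 2028 is a Tuesday and is not a listed holiday, so no roll-forward applies.

February 29, 2028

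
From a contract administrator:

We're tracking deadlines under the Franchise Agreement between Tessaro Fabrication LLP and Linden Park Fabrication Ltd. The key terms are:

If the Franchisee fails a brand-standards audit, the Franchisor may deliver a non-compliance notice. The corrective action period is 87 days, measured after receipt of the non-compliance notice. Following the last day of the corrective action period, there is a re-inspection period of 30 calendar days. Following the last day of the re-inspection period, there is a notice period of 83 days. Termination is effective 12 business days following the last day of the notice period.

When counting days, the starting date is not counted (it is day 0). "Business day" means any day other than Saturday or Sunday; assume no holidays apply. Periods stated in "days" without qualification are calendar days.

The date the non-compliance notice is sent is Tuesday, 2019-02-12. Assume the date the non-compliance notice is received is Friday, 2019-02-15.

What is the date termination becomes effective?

2019-09-19

The last day of the corrective action period: 2019-02-15 + 87 days = 2019-05-13.
The last day of the re-inspection period: 2019-05-13 + 30 days = 2019-06-12.
The last day of the notice period: 83 calendar days after 2019-06-12 is 2019-09-03.
The date termination becomes effective: 12 business days after Tuesday, 2019-09-03, skipping weekends — Sep 4, Sep 5, Sep 6, Sep 9, …, Sep 17, Sep 18, Sep 19 — lands on Thursday, 2019-09-19.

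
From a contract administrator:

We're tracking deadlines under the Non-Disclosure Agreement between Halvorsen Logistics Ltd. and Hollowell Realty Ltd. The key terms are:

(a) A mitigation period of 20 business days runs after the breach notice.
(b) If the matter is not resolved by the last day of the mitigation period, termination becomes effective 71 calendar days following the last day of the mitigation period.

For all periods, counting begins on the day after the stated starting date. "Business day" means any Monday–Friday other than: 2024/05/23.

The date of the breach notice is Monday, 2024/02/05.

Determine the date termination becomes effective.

2024/05/14

From Monday, 2024/02/05, 20 business days (Feb 6, Feb 7, Feb 8, Feb 9, …, Feb 29, Mar 1, Mar 4, skipping weekends) brings us to Monday, 2024/03/04, which is the last day of the mitigation period.
The date termination becomes effective: 71 calendar days after 2024/03/04 is 2024/05/14.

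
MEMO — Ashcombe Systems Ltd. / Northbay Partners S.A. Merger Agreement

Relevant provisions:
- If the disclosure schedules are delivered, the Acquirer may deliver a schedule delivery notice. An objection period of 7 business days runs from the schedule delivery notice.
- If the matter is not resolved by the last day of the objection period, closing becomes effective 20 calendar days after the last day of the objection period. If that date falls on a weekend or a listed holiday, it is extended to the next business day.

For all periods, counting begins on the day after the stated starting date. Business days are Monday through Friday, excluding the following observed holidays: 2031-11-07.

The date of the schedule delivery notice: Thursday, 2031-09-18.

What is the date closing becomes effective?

2031-10-20

The last day of the objection period: counting 7 business days from Thursday, 2031-09-18 (Sep 19, Sep 22, Sep 23, Sep 24, Sep 25, Sep 26, Sep 29, skipping weekends) reaches Monday, 2031-09-29.
The date closing becomes effective: 2031-09-29 + 20 days = 2031-10-19. That falls on a Sunday, so it rolls to the next business day, Monday, 2031-10-20.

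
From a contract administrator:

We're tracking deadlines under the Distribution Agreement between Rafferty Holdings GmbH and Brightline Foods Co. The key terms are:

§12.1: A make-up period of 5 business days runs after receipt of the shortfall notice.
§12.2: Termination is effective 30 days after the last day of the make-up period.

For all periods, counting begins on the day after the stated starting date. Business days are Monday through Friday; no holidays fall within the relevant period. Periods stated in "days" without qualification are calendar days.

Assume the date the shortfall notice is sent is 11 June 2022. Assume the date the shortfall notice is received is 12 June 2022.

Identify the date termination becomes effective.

17 July 2022

From Sunday, 12 June 2022, 5 business days (Jun 13, Jun 14, Jun 15, Jun 16, Jun 17, skipping weekends) brings us to Friday, 17 June 2022, which is the last day of the make-up period.
Adding 30 calendar days to 17 June 2022 gives 17 July 2022, which is the date termination becomes effective.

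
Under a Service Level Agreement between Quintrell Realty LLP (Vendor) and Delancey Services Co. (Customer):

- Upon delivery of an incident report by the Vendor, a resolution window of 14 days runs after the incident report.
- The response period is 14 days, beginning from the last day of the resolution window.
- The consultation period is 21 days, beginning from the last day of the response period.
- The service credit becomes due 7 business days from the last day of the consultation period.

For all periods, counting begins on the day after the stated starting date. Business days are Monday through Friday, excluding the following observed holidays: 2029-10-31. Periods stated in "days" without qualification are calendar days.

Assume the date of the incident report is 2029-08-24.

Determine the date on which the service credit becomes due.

The last day of the resolution window: 14 calendar days after 2029-08-24 is 2029-09-07.
The last day of the response period: 14 calendar days after 2029-09-07 is 2029-09-21.
Adding 21 calendar days to 2029-09-21 gives 2029-10-12, which is the last day of the consultation period.
The date on which the service credit becomes due: 7 business days after Friday, 2029-10-12, skipping weekends — Oct 15, Oct 16, Oct 17, Oct 18, Oct 19, Oct 22, Oct 23 — lands on Tuesday, 2029-10-23.

2029-10-23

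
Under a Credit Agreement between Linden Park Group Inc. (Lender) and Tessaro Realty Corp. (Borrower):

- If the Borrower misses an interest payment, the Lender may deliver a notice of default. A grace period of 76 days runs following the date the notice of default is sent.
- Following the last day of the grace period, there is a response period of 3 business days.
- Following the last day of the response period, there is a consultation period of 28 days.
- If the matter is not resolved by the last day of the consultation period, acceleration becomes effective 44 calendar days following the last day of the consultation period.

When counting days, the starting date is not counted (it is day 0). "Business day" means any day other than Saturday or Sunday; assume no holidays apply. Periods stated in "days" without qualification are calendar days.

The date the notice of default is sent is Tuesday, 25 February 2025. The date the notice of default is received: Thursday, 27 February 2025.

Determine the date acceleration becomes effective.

The last day of the grace period: 76 calendar days after 25 February 2025 is 12 May 2025.
The last day of the response period: 3 business days after Monday, 12 May 2025, skipping weekends — May 13, May 14, May 15 — lands on Thursday, 15 May 2025.
The last day of the consultation period: 15 May 2025 + 28 days = 12 June 2025.
Adding 44 calendar days to 12 June 2025 gives 26 July 2025, which is the date acceleration becomes effective.

26 July 2025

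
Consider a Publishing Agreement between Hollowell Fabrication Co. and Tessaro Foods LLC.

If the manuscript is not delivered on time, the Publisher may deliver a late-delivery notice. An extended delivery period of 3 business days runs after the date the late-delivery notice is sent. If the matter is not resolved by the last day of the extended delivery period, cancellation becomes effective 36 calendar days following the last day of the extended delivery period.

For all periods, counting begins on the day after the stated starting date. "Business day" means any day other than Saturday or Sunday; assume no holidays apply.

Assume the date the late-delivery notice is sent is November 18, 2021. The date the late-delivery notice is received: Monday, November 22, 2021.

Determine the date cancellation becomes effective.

The last day of the extended delivery period: counting 3 business days from Thursday, November 18, 2021 (Nov 19, Nov 22, Nov 23, skipping weekends) reaches Tuesday, November 23, 2021.
Adding 36 calendar days to November 23, 2021 gives December 29, 2021, which is the date cancellation becomes effective.

December 29, 2021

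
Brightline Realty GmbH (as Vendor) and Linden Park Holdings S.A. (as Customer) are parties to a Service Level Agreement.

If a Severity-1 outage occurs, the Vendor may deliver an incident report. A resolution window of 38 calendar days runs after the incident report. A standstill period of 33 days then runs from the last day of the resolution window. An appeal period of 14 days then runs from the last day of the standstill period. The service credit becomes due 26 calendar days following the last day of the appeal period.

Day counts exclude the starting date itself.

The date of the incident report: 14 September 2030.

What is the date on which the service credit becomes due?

3 January 2031

Adding 38 calendar days to 14 September 2030 gives 22 October 2030, which is the last day of the resolution window.
The last day of the standstill period: 22 October 2030 + 33 days = 24 November 2030.
Adding 14 calendar days to 24 November 2030 gives 8 December 2030, which is the last day of the appeal period.
The date on which the service credit becomes due: 26 calendar days after 8 December 2030 is 3 January 2031.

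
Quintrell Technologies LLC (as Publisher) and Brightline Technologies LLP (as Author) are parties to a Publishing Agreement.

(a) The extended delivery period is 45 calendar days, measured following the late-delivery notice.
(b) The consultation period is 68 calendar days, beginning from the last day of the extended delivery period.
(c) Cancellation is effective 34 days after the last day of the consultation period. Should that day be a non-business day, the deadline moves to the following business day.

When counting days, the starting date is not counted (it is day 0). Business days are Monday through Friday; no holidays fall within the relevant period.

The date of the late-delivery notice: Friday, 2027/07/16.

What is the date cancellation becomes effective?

2027/12/10

Adding 45 calendar days to 2027/07/16 gives 2027/08/30, which is the last day of the extended delivery period.
Adding 68 calendar days to 2027/08/30 gives 2027/11/06, which is the last day of the consultation period.
The date cancellation becomes effective: 34 calendar days after 2027/11/06 is 2027/12/10. 2027/12/10 is a Friday, so no roll-forward applies.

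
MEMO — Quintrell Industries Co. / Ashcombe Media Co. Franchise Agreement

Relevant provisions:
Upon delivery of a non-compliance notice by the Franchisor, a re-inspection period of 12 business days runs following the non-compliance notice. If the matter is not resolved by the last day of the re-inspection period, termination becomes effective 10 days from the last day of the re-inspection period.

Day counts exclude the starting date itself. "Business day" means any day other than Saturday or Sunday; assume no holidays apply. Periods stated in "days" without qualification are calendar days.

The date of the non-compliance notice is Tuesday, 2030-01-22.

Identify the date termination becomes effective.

2030-02-17

From Tuesday, 2030-01-22, 12 business days (Jan 23, Jan 24, Jan 25, Jan 28, …, Feb 5, Feb 6, Feb 7, skipping weekends) brings us to Thursday, 2030-02-07, which is the last day of the re-inspection period.
Adding 10 calendar days to 2030-02-07 gives 2030-02-17, which is the date termination becomes effective.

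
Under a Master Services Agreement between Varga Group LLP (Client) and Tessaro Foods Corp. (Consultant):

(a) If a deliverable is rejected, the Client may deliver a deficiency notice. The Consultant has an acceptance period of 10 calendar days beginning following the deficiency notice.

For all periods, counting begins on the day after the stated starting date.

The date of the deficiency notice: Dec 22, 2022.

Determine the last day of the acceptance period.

Jan 1, 2023

The last day of the acceptance period: Dec 22, 2022 + 10 days = Jan 1, 2023.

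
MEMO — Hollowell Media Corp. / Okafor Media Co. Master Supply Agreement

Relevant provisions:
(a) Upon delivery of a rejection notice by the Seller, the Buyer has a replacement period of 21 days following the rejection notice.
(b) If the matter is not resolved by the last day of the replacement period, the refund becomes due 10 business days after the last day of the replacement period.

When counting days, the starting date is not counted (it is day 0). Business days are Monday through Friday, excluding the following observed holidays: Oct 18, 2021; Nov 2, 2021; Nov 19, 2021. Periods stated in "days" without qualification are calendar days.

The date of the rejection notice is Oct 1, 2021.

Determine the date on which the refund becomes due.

The last day of the replacement period: Oct 1, 2021 + 21 days = Oct 22, 2021.
The date on which the refund becomes due: counting 10 business days from Friday, Oct 22, 2021 (Oct 25, Oct 26, Oct 27, Oct 28, Oct 29, Nov 1, Nov 3, Nov 4, Nov 5, Nov 8, skipping weekends and the listed holiday on Nov 2) reaches Monday, Nov 8, 2021.

Nov 8, 2021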